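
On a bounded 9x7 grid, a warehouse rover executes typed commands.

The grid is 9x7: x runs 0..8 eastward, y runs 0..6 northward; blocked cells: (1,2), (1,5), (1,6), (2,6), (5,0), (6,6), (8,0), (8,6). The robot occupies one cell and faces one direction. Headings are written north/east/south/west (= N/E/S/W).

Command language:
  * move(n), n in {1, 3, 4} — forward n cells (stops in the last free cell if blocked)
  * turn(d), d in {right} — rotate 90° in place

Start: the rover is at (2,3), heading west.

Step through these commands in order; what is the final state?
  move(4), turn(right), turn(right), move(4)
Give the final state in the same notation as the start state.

at (4,3), heading east

from: at (2,3), heading west
t=1 move(4) ⇒ at (0,3), heading west
t=2 turn(right) ⇒ at (0,3), heading north
t=3 turn(right) ⇒ at (0,3), heading east
t=4 move(4) ⇒ at (4,3), heading east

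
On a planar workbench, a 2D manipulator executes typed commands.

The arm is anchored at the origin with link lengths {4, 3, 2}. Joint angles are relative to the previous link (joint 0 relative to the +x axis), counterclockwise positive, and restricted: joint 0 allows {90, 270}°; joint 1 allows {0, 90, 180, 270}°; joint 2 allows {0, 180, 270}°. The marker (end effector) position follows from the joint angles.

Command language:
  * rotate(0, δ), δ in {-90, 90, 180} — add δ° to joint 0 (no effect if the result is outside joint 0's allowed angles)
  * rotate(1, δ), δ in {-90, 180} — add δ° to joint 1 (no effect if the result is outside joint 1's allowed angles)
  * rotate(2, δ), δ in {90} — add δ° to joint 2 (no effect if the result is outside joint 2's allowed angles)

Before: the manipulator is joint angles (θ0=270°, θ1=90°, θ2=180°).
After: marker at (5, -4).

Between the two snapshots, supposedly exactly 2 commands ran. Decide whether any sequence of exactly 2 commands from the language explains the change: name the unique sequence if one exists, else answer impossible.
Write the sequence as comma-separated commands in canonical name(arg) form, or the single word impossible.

rotate(2, 90), rotate(2, 90)

from: joint angles (θ0=270°, θ1=90°, θ2=180°)
[1] after rotate(2, 90): joint angles (θ0=270°, θ1=90°, θ2=270°)
[2] after rotate(2, 90): joint angles (θ0=270°, θ1=90°, θ2=0°)
uniquely the one of 36 2-step routes that fits.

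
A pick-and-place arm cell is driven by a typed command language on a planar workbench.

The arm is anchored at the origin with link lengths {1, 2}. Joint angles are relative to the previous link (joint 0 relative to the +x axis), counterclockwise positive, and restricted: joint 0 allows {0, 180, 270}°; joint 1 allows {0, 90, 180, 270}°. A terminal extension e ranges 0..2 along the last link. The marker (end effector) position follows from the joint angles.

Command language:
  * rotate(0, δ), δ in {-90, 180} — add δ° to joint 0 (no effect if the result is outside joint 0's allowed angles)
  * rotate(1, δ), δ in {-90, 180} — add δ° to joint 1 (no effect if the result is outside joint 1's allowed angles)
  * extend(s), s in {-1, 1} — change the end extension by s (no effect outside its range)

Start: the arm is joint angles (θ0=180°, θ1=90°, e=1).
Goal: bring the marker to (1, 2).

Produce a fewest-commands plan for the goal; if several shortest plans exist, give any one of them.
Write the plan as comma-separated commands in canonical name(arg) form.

initial: joint angles (θ0=180°, θ1=90°, e=1)
1. extend(-1) → joint angles (θ0=180°, θ1=90°, e=0)
2. rotate(0, 180) → joint angles (θ0=0°, θ1=90°, e=0)
minimal: 2 command(s), checked below 2.

extend(-1), rotate(0, 180)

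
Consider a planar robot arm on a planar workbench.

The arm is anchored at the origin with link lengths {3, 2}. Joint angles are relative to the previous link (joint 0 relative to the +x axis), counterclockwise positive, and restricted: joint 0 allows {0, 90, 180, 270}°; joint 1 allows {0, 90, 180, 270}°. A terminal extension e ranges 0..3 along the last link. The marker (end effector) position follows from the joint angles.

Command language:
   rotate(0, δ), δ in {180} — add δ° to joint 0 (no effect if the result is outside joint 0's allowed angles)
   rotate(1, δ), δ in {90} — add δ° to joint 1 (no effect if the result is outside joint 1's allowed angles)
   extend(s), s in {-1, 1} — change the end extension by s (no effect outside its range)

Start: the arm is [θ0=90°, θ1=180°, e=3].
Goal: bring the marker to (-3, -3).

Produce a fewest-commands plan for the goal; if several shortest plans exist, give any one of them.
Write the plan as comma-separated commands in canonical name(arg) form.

t0: [θ0=90°, θ1=180°, e=3]
1. extend(-1) → [θ0=90°, θ1=180°, e=2]
2. extend(-1) → [θ0=90°, θ1=180°, e=1]
3. rotate(0, 180) → [θ0=270°, θ1=180°, e=1]
4. rotate(1, 90) → [θ0=270°, θ1=270°, e=1]
minimal: 4 command(s), checked below 4.

extend(-1), extend(-1), rotate(0, 180), rotate(1, 90)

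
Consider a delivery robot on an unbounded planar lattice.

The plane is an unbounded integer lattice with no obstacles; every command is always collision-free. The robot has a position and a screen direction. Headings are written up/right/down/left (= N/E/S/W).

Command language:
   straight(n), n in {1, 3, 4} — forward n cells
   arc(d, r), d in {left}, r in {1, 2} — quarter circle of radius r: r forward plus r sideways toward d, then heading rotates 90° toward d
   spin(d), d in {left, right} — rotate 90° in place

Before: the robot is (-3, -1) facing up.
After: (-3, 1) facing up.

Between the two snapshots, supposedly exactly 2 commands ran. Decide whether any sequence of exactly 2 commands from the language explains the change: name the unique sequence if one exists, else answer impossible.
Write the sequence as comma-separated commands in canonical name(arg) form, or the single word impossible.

straight(1), straight(1)

key: still facing N at the end — nothing in the sequence rotates
begin: (-3, -1) facing up
1. straight(1) → (-3, 0) facing up
2. straight(1) → (-3, 1) facing up
no other 2-command option fits: unique.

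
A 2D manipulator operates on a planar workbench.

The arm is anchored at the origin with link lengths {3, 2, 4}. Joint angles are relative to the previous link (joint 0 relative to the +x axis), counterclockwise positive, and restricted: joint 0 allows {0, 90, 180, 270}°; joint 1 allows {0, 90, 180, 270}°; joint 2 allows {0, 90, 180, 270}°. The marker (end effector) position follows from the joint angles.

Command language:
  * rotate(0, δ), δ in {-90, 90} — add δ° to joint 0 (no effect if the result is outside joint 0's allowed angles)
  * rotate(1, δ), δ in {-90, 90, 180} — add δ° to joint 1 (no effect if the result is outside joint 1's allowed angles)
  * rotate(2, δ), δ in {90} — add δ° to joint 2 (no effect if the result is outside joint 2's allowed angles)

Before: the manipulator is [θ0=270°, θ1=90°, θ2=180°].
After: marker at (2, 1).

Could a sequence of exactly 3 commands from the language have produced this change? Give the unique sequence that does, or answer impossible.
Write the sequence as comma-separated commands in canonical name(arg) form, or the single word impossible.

rotate(2, 90), rotate(2, 90), rotate(2, 90)

start: [θ0=270°, θ1=90°, θ2=180°]
[1] after rotate(2, 90): [θ0=270°, θ1=90°, θ2=270°]
[2] after rotate(2, 90): [θ0=270°, θ1=90°, θ2=0°]
[3] after rotate(2, 90): [θ0=270°, θ1=90°, θ2=90°]
all 216 alternatives checked — unique.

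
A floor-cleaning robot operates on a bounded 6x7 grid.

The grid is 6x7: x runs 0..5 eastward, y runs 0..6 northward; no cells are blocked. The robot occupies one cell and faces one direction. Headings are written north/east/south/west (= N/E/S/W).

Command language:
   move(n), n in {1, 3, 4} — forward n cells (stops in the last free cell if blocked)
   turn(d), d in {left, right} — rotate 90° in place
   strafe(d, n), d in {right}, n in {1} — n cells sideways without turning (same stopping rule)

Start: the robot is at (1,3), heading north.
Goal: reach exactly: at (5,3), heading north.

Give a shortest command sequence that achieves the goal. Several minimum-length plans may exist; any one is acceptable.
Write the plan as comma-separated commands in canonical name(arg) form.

turn(right), move(4), turn(left)

t0: at (1,3), heading north
1. turn(right) → at (1,3), heading east
2. move(4) → at (5,3), heading east
3. turn(left) → at (5,3), heading north
shorter routes all fall short; 3 is best.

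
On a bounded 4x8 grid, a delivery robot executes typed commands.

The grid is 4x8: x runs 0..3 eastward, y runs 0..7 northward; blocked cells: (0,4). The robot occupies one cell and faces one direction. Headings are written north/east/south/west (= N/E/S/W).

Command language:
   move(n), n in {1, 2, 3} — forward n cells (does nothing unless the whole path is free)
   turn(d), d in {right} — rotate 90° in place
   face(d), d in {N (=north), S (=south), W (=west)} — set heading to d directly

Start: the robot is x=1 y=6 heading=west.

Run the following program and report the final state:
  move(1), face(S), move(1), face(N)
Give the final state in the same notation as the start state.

x=0 y=5 heading=north

initial: x=1 y=6 heading=west
step 1 (move(1)): x=0 y=6 heading=west
step 2 (face(S)): x=0 y=6 heading=south
step 3 (move(1)): x=0 y=5 heading=south
step 4 (face(N)): x=0 y=5 heading=north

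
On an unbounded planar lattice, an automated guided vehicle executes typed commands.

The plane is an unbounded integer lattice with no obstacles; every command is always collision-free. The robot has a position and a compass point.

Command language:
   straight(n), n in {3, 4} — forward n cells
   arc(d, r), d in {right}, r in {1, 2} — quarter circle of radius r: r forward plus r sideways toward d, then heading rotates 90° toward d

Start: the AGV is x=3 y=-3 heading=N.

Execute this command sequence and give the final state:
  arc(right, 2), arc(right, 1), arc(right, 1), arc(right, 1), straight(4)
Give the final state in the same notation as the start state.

x=4 y=2 heading=N

initial: x=3 y=-3 heading=N
1. arc(right, 2) → x=5 y=-1 heading=E
2. arc(right, 1) → x=6 y=-2 heading=S
3. arc(right, 1) → x=5 y=-3 heading=W
4. arc(right, 1) → x=4 y=-2 heading=N
5. straight(4) → x=4 y=2 heading=N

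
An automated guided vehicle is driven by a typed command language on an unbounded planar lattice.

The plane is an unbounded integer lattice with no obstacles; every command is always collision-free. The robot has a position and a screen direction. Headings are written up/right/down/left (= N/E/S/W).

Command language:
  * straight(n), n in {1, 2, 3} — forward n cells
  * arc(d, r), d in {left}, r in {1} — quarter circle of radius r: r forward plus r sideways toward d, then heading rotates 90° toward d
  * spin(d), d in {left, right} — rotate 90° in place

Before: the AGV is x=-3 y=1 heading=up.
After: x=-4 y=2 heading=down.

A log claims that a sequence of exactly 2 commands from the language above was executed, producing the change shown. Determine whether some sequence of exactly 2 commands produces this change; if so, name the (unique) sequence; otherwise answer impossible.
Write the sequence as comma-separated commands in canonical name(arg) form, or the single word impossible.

key: running spin(left) before arc(left, 1) would end elsewhere — order is forced
start: x=-3 y=1 heading=up
t=1 arc(left, 1) ⇒ x=-4 y=2 heading=left
t=2 spin(left) ⇒ x=-4 y=2 heading=down
uniquely the one of 36 2-step routes that fits.

arc(left, 1), spin(left)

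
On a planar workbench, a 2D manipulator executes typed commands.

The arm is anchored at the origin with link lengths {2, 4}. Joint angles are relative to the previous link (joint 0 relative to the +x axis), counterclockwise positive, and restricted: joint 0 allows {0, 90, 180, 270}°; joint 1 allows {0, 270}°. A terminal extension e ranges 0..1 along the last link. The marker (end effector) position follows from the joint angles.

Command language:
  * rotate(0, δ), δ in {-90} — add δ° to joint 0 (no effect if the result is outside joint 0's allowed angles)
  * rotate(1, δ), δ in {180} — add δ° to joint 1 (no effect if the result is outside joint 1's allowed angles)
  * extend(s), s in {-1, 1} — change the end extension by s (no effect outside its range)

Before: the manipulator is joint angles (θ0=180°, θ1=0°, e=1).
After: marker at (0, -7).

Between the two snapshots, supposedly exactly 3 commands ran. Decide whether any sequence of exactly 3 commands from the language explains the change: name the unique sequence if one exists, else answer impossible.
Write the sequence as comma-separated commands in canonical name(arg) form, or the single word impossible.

rotate(0, -90), rotate(0, -90), rotate(0, -90)

begin: joint angles (θ0=180°, θ1=0°, e=1)
1. rotate(0, -90) → joint angles (θ0=90°, θ1=0°, e=1)
2. rotate(0, -90) → joint angles (θ0=0°, θ1=0°, e=1)
3. rotate(0, -90) → joint angles (θ0=270°, θ1=0°, e=1)
all 64 alternatives checked — unique.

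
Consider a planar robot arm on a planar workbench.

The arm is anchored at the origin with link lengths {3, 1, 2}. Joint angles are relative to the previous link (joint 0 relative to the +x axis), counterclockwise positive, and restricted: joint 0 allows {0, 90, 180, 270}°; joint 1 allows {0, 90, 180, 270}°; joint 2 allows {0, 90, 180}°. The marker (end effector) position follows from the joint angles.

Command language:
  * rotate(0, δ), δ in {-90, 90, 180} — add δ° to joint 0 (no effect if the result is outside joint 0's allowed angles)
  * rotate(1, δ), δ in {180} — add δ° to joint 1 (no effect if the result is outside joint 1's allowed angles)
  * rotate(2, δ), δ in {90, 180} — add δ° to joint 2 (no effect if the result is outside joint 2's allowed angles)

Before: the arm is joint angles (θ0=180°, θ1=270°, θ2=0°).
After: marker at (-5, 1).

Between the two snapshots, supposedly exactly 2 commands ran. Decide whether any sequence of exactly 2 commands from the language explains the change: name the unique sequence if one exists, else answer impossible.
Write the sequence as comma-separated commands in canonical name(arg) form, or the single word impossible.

key: running rotate(2, 180) before rotate(2, 90) would end elsewhere — order is forced
begin: joint angles (θ0=180°, θ1=270°, θ2=0°)
step 1 (rotate(2, 90)): joint angles (θ0=180°, θ1=270°, θ2=90°)
step 2 (rotate(2, 180)): joint angles (θ0=180°, θ1=270°, θ2=90°)
no rival 2-sequence matches.

rotate(2, 90), rotate(2, 180)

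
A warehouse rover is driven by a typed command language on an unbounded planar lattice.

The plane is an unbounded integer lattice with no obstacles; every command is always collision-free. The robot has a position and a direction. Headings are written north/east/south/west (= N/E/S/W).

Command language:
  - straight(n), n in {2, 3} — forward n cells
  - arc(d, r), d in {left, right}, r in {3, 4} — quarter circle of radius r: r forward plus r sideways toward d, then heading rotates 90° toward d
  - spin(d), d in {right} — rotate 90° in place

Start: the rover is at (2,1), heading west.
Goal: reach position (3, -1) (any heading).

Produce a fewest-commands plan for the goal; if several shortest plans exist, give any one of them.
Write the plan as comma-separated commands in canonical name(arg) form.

begin: at (2,1), heading west
1. straight(3) → at (-1,1), heading west
2. arc(left, 3) → at (-4,-2), heading south
3. arc(left, 3) → at (-1,-5), heading east
4. arc(left, 4) → at (3,-1), heading north
shorter routes all fall short; 4 is best.

straight(3), arc(left, 3), arc(left, 3), arc(left, 4)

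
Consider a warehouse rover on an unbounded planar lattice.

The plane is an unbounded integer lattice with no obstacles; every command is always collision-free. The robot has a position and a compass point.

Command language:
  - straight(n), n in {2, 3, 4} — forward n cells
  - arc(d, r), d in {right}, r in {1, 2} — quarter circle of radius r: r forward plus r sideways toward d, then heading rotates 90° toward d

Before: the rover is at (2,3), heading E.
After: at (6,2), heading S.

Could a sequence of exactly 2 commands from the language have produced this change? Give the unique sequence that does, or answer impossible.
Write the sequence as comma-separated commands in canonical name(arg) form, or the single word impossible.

straight(3), arc(right, 1)

key: running arc(right, 1) before straight(3) would end elsewhere — order is forced
start: at (2,3), heading E
step 1 (straight(3)): at (5,3), heading E
step 2 (arc(right, 1)): at (6,2), heading S
no other 2-command option fits: unique.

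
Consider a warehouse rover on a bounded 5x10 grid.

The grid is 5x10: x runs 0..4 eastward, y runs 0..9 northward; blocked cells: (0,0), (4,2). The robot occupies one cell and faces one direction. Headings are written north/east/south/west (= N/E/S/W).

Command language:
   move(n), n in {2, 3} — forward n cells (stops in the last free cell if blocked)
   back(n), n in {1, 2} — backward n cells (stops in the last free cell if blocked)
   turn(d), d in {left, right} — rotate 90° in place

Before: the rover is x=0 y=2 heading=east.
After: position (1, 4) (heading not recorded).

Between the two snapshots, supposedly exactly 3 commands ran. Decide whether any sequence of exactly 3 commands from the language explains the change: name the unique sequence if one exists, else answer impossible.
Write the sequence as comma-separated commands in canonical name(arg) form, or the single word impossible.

every 3-command combo misses the target.

impossible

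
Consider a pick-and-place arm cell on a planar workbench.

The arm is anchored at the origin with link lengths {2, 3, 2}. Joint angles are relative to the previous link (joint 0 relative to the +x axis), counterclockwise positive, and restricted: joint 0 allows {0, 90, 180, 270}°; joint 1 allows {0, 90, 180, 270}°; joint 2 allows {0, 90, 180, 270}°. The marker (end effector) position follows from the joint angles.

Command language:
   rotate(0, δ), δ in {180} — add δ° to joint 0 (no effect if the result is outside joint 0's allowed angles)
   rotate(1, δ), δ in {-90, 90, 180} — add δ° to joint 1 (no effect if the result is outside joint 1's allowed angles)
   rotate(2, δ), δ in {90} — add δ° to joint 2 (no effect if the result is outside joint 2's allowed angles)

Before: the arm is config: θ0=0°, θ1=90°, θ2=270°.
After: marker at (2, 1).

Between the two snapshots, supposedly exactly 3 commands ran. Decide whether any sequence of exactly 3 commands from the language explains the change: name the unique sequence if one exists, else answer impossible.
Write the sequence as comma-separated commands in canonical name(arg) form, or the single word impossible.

rotate(2, 90), rotate(2, 90), rotate(2, 90)

from: config: θ0=0°, θ1=90°, θ2=270°
t=1 rotate(2, 90) ⇒ config: θ0=0°, θ1=90°, θ2=0°
t=2 rotate(2, 90) ⇒ config: θ0=0°, θ1=90°, θ2=90°
t=3 rotate(2, 90) ⇒ config: θ0=0°, θ1=90°, θ2=180°
uniquely the one of 125 3-step routes that fits.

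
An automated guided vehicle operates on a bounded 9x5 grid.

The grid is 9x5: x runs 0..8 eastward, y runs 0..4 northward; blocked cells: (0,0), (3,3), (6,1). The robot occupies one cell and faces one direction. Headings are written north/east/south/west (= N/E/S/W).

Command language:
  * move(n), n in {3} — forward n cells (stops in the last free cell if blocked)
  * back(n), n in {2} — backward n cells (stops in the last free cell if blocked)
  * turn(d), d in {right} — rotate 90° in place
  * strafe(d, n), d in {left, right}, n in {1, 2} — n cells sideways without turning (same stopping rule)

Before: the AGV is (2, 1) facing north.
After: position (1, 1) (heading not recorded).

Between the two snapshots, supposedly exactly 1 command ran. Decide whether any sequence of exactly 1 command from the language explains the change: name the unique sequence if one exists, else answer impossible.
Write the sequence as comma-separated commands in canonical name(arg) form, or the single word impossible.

strafe(left, 1)

initial: (2, 1) facing north
1. strafe(left, 1) → (1, 1) facing north
uniquely the one of 7 1-step routes that fits.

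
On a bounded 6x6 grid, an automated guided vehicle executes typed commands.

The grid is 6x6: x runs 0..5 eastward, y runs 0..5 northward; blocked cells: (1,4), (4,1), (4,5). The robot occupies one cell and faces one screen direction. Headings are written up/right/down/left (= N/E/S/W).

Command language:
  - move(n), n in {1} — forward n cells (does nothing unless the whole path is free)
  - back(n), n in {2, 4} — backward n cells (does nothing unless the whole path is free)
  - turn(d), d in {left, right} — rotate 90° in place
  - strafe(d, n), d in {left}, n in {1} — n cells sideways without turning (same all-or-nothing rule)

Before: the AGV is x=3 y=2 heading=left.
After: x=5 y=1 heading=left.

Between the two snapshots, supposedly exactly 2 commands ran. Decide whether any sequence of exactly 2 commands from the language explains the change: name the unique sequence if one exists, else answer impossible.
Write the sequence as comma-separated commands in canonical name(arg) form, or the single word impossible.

back(2), strafe(left, 1)

key: still facing W at the end — nothing in the sequence rotates
begin: x=3 y=2 heading=left
t=1 back(2) ⇒ x=5 y=2 heading=left
t=2 strafe(left, 1) ⇒ x=5 y=1 heading=left
all 36 alternatives checked — unique.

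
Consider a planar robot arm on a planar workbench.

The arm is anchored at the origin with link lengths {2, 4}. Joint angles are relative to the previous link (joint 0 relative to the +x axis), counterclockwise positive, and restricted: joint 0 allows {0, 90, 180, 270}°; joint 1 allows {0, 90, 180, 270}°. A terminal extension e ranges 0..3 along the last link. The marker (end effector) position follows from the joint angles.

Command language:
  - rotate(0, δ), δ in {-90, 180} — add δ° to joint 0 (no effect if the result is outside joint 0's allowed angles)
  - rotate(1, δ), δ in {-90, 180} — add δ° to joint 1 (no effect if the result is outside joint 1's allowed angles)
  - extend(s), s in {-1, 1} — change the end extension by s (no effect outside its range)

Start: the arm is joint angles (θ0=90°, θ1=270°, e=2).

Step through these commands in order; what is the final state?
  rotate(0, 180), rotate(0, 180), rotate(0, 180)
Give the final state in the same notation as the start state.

start: joint angles (θ0=90°, θ1=270°, e=2)
t=1 rotate(0, 180) ⇒ joint angles (θ0=270°, θ1=270°, e=2)
t=2 rotate(0, 180) ⇒ joint angles (θ0=90°, θ1=270°, e=2)
t=3 rotate(0, 180) ⇒ joint angles (θ0=270°, θ1=270°, e=2)

joint angles (θ0=270°, θ1=270°, e=2)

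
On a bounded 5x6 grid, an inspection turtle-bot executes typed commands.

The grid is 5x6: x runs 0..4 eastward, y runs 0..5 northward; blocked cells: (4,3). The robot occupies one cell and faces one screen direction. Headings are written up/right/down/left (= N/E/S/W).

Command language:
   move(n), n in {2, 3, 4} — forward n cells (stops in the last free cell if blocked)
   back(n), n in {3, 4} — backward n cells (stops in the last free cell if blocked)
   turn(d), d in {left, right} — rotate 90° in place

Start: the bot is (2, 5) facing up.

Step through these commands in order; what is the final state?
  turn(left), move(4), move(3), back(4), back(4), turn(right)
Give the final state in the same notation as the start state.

(4, 5) facing up

start: (2, 5) facing up
[1] after turn(left): (2, 5) facing left
[2] after move(4): (0, 5) facing left
[3] after move(3): (0, 5) facing left
[4] after back(4): (4, 5) facing left
[5] after back(4): (4, 5) facing left
[6] after turn(right): (4, 5) facing up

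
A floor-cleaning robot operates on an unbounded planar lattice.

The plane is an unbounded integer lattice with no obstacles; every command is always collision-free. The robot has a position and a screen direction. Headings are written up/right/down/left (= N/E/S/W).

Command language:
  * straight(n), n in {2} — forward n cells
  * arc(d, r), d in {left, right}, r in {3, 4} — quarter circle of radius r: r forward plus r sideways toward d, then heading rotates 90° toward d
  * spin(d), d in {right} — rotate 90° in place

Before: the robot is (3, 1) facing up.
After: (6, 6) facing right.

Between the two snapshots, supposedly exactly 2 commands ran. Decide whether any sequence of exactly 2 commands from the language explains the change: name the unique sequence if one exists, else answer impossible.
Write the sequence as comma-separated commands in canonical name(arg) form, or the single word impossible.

straight(2), arc(right, 3)

key: order matters: swapping straight(2) and arc(right, 3) lands elsewhere
begin: (3, 1) facing up
1. straight(2) → (3, 3) facing up
2. arc(right, 3) → (6, 6) facing right
no other 2-command option fits: unique.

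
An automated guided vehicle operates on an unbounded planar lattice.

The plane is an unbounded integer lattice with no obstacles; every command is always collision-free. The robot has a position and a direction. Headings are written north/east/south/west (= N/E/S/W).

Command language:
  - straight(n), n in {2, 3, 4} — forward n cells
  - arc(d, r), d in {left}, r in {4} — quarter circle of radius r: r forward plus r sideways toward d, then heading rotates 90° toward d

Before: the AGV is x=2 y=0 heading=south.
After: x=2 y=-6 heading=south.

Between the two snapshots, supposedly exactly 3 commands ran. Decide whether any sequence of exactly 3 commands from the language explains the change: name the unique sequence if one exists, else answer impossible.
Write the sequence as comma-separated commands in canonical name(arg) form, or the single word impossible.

straight(2), straight(2), straight(2)

key: still facing S at the end — nothing in the sequence rotates
initial: x=2 y=0 heading=south
1. straight(2) → x=2 y=-2 heading=south
2. straight(2) → x=2 y=-4 heading=south
3. straight(2) → x=2 y=-6 heading=south
no rival 3-sequence matches.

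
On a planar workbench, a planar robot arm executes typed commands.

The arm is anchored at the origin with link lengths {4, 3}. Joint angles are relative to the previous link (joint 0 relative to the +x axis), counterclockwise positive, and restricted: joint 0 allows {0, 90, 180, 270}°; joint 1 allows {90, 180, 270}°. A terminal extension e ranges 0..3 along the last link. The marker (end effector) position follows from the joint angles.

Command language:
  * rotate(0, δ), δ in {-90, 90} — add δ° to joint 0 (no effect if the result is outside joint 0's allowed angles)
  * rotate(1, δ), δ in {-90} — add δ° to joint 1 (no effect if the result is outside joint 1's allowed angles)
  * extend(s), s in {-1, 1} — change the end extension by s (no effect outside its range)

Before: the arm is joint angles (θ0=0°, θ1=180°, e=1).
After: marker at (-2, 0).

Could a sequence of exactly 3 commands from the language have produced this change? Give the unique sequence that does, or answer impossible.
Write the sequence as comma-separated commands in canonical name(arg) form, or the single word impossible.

extend(1), extend(1), extend(1)

t0: joint angles (θ0=0°, θ1=180°, e=1)
1. extend(1) → joint angles (θ0=0°, θ1=180°, e=2)
2. extend(1) → joint angles (θ0=0°, θ1=180°, e=3)
3. extend(1) → joint angles (θ0=0°, θ1=180°, e=3)
no rival 3-sequence matches.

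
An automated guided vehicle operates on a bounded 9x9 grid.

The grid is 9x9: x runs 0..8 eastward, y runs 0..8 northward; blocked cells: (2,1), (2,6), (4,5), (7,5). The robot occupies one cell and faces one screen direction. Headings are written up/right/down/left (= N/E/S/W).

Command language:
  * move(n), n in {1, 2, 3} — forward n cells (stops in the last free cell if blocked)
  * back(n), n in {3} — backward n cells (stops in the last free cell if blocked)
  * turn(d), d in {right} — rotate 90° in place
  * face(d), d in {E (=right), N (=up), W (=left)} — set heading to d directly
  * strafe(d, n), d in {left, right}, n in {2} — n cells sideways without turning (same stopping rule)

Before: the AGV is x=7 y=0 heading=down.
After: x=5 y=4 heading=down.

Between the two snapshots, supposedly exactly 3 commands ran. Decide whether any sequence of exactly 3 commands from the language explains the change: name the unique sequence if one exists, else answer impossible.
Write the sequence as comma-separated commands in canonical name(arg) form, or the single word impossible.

back(3), back(3), strafe(right, 2)

key: heading stays S — no command in the sequence turns
t0: x=7 y=0 heading=down
1. back(3) → x=7 y=3 heading=down
2. back(3) → x=7 y=4 heading=down
3. strafe(right, 2) → x=5 y=4 heading=down
uniquely the one of 1000 3-step routes that fits.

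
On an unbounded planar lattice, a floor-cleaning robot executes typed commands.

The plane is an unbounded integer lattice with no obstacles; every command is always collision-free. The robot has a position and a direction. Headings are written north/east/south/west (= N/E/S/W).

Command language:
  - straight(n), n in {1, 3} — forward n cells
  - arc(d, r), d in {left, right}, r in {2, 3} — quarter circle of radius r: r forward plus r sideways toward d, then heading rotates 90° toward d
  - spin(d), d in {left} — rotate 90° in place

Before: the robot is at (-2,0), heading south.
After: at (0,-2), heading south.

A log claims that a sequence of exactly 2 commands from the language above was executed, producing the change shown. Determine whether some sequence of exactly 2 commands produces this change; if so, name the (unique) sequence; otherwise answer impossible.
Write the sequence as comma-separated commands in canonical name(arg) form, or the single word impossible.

key: order matters: swapping spin(left) and arc(right, 2) lands elsewhere
t0: at (-2,0), heading south
1. spin(left) → at (-2,0), heading east
2. arc(right, 2) → at (0,-2), heading south
no other 2-command option fits: unique.

spin(left), arc(right, 2)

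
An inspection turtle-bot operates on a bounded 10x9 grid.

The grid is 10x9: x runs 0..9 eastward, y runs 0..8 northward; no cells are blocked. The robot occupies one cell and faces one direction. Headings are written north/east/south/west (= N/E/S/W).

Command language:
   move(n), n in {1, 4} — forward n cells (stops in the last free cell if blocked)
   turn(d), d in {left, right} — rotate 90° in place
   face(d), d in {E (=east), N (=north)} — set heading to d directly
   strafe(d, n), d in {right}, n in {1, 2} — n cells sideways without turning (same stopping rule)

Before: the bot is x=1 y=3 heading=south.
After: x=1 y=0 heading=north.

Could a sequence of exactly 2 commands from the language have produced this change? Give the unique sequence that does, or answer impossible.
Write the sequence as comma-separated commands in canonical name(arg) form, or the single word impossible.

key: order matters: swapping move(4) and face(N) lands elsewhere
t0: x=1 y=3 heading=south
[1] after move(4): x=1 y=0 heading=south
[2] after face(N): x=1 y=0 heading=north
no other 2-command option fits: unique.

move(4), face(N)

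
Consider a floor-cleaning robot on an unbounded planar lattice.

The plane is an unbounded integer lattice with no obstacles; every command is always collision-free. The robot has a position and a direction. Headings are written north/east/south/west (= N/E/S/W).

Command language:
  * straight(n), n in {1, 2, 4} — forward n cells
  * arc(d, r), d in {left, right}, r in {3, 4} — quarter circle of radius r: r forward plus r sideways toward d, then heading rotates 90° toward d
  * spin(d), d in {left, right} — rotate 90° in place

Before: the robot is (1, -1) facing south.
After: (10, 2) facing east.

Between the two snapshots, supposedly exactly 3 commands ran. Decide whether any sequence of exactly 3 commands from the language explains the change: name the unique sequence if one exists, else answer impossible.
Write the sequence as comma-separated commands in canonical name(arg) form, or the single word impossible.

arc(left, 3), arc(left, 3), arc(right, 3)

key: position moved to (10,2) AND the heading swung to E — translation plus rotation needed
initial: (1, -1) facing south
step 1 (arc(left, 3)): (4, -4) facing east
step 2 (arc(left, 3)): (7, -1) facing north
step 3 (arc(right, 3)): (10, 2) facing east
all 729 alternatives checked — unique.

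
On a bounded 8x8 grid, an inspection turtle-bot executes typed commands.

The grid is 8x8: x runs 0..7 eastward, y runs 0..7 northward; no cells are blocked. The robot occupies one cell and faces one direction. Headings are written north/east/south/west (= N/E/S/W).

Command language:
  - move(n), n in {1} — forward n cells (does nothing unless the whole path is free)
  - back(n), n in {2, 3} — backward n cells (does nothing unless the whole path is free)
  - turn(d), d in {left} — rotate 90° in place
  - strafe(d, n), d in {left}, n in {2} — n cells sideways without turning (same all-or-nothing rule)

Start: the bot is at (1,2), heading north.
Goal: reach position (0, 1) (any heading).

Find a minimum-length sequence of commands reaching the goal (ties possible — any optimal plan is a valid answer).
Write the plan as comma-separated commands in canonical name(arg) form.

turn(left), move(1), turn(left), move(1)

start: at (1,2), heading north
t=1 turn(left) ⇒ at (1,2), heading west
t=2 move(1) ⇒ at (0,2), heading west
t=3 turn(left) ⇒ at (0,2), heading south
t=4 move(1) ⇒ at (0,1), heading south
shorter routes all fall short; 4 is best.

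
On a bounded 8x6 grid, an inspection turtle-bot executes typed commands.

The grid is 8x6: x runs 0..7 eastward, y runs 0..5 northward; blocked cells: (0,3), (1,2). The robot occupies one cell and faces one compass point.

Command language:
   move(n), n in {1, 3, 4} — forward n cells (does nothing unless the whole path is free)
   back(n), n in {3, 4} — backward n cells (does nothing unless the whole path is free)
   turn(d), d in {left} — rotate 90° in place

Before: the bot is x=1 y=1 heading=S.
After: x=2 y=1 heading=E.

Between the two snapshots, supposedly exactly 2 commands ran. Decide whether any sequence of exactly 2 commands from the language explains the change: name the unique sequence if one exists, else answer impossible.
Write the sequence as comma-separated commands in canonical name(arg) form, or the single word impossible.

key: order matters: swapping turn(left) and move(1) lands elsewhere
t0: x=1 y=1 heading=S
1. turn(left) → x=1 y=1 heading=E
2. move(1) → x=2 y=1 heading=E
all 36 alternatives checked — unique.

turn(left), move(1)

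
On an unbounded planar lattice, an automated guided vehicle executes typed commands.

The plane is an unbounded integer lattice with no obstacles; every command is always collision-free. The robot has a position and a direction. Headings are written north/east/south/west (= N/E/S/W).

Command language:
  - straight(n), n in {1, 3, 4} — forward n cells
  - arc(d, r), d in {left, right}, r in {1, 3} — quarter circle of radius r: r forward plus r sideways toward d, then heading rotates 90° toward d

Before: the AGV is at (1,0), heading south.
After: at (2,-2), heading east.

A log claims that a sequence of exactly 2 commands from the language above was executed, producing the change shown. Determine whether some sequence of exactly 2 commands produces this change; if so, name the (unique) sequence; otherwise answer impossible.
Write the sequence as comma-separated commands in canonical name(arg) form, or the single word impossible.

straight(1), arc(left, 1)

key: cell and facing (now E) both changed — the 2 commands mix motion and turning
start: at (1,0), heading south
step 1 (straight(1)): at (1,-1), heading south
step 2 (arc(left, 1)): at (2,-2), heading east
all 49 alternatives checked — unique.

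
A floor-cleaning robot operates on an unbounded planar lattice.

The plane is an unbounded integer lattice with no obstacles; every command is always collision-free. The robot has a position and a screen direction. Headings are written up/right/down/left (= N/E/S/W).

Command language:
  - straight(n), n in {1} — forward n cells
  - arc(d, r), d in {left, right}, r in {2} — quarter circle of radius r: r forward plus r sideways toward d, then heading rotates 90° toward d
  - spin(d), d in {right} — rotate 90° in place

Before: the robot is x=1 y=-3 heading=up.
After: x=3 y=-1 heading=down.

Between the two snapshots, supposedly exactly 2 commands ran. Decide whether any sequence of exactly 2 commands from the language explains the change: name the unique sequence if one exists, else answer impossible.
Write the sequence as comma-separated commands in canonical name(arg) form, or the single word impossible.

key: running spin(right) before arc(right, 2) would end elsewhere — order is forced
initial: x=1 y=-3 heading=up
step 1 (arc(right, 2)): x=3 y=-1 heading=right
step 2 (spin(right)): x=3 y=-1 heading=down
no rival 2-sequence matches.

arc(right, 2), spin(right)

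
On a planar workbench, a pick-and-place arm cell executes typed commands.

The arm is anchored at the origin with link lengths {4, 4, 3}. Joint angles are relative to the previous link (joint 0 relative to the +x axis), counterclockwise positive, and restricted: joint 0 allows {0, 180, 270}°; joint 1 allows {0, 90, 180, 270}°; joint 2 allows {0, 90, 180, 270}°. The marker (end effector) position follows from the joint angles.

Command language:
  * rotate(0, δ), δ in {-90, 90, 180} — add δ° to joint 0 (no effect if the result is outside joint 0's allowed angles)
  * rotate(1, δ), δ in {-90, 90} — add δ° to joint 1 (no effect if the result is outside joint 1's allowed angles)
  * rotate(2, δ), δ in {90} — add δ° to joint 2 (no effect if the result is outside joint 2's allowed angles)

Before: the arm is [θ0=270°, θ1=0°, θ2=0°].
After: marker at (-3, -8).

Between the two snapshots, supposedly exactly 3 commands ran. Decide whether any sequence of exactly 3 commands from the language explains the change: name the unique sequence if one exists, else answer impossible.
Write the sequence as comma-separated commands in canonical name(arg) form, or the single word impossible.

t0: [θ0=270°, θ1=0°, θ2=0°]
[1] after rotate(2, 90): [θ0=270°, θ1=0°, θ2=90°]
[2] after rotate(2, 90): [θ0=270°, θ1=0°, θ2=180°]
[3] after rotate(2, 90): [θ0=270°, θ1=0°, θ2=270°]
uniquely the one of 216 3-step routes that fits.

rotate(2, 90), rotate(2, 90), rotate(2, 90)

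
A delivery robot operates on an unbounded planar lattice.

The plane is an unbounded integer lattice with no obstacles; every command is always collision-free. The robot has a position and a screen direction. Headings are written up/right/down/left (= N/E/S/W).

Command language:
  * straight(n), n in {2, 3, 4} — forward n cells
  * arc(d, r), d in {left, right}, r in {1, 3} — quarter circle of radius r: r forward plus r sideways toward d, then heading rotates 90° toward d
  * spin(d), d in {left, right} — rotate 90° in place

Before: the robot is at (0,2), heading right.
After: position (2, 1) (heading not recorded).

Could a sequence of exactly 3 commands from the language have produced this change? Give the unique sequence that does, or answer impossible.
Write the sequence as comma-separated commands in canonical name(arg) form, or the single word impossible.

key: order matters: swapping straight(3) and arc(right, 1) lands elsewhere
begin: at (0,2), heading right
t=1 straight(3) ⇒ at (3,2), heading right
t=2 spin(right) ⇒ at (3,2), heading down
t=3 arc(right, 1) ⇒ at (2,1), heading left
no other 3-command option fits: unique.

straight(3), spin(right), arc(right, 1)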